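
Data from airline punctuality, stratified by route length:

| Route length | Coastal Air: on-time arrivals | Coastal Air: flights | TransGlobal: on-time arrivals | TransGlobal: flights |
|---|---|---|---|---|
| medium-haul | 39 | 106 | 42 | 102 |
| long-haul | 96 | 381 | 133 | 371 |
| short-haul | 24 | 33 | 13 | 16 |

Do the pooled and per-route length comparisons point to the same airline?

Medium-haul: Coastal Air 39/106 = 36.8%, TransGlobal 42/102 = 41.2% → TransGlobal
Long-haul: Coastal Air 96/381 = 25.2%, TransGlobal 133/371 = 35.8% → TransGlobal
Short-haul: Coastal Air 24/33 = 72.7%, TransGlobal 13/16 = 81.2% → TransGlobal
Overall: Coastal Air 159/520 = 30.6%, TransGlobal 188/489 = 38.4% → TransGlobal
TransGlobal wins overall and in every route group — no reversal.

Yes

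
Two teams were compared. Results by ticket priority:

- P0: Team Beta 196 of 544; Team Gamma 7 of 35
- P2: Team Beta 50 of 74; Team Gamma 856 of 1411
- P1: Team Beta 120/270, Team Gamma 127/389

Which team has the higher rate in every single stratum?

Team Beta

P0: Team Beta 196/544 = 36.0%, Team Gamma 7/35 = 20.0% → Team Beta
P2: Team Beta 50/74 = 67.6%, Team Gamma 856/1411 = 60.7% → Team Beta
P1: Team Beta 120/270 = 44.4%, Team Gamma 127/389 = 32.6% → Team Beta
Team Beta has the higher rate in all 3 groups.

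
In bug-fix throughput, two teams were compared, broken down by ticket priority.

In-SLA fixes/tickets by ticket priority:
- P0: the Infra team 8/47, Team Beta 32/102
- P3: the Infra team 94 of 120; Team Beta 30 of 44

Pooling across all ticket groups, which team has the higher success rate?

P0: the Infra team 8/47 = 17.0%, Team Beta 32/102 = 31.4% → Team Beta
P3: the Infra team 94/120 = 78.3%, Team Beta 30/44 = 68.2% → the Infra team
Overall: the Infra team 102/167 = 61.1%, Team Beta 62/146 = 42.5% → the Infra team
(Neither sweeps every ticket group, but the Infra team has the higher pooled rate.)

the Infra team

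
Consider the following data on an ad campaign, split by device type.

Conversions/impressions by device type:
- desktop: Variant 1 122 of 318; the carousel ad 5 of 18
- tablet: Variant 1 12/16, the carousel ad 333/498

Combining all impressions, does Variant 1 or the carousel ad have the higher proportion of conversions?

the carousel ad

Desktop: Variant 1 122/318 = 38.4%, the carousel ad 5/18 = 27.8% → Variant 1
Tablet: Variant 1 12/16 = 75.0%, the carousel ad 333/498 = 66.9% → Variant 1
Overall: Variant 1 134/334 = 40.1%, the carousel ad 338/516 = 65.5% → the carousel ad
(Variant 1 wins every device group but the carousel ad wins overall — Variant 1's impressions skew toward the low-rate desktop group.)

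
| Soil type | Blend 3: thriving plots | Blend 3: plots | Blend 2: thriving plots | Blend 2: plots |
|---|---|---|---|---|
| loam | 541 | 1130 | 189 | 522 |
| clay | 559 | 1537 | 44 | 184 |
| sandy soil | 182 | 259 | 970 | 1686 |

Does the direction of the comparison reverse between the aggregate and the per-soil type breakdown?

Yes

Loam: Blend 3 541/1130 = 47.9%, Blend 2 189/522 = 36.2% → Blend 3
Clay: Blend 3 559/1537 = 36.4%, Blend 2 44/184 = 23.9% → Blend 3
Sandy soil: Blend 3 182/259 = 70.3%, Blend 2 970/1686 = 57.5% → Blend 3
Overall: Blend 3 1282/2926 = 43.8%, Blend 2 1203/2392 = 50.3% → Blend 2
Blend 3 wins each soil group but Blend 2 wins overall — the comparison reverses. Blend 3's plots skew toward clay, which has a lower base rate.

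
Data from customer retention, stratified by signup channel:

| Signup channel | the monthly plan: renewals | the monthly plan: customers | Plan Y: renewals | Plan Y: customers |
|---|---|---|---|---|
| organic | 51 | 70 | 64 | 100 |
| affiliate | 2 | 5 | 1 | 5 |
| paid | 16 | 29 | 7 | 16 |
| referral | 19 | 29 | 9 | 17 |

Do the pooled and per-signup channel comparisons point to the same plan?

Yes

Organic: the monthly plan 51/70 = 72.9%, Plan Y 64/100 = 64.0% → the monthly plan
Affiliate: the monthly plan 2/5 = 40.0%, Plan Y 1/5 = 20.0% → the monthly plan
Paid: the monthly plan 16/29 = 55.2%, Plan Y 7/16 = 43.8% → the monthly plan
Referral: the monthly plan 19/29 = 65.5%, Plan Y 9/17 = 52.9% → the monthly plan
Overall: the monthly plan 88/133 = 66.2%, Plan Y 81/138 = 58.7% → the monthly plan
The monthly plan wins overall and in every signup group — no reversal.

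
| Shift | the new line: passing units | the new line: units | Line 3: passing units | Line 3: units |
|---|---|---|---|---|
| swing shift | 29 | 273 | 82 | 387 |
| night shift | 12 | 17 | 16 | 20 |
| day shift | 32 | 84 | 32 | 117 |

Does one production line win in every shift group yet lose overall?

Swing shift: the new line 29/273 = 10.6%, Line 3 82/387 = 21.2% → Line 3
Night shift: the new line 12/17 = 70.6%, Line 3 16/20 = 80.0% → Line 3
Day shift: the new line 32/84 = 38.1%, Line 3 32/117 = 27.4% → the new line
Overall: the new line 73/374 = 19.5%, Line 3 130/524 = 24.8% → Line 3
Neither sweeps: the new line wins 1 of 3 groups, Line 3 wins 2. Line 3 wins overall but not every group — no Simpson reversal.

No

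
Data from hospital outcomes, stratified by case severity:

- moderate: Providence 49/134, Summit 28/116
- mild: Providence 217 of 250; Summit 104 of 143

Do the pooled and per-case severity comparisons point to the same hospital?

Moderate: Providence 49/134 = 36.6%, Summit 28/116 = 24.1% → Providence
Mild: Providence 217/250 = 86.8%, Summit 104/143 = 72.7% → Providence
Overall: Providence 266/384 = 69.3%, Summit 132/259 = 51.0% → Providence
Providence wins overall and in every case group — no reversal.

Yes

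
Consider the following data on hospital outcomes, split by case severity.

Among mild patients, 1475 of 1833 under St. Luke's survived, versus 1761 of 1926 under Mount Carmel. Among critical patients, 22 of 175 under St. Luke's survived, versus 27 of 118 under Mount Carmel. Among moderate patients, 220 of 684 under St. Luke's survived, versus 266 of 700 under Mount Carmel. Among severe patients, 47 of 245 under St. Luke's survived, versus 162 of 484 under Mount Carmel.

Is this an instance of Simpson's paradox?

Mild: St. Luke's 1475/1833 = 80.5%, Mount Carmel 1761/1926 = 91.4% → Mount Carmel
Critical: St. Luke's 22/175 = 12.6%, Mount Carmel 27/118 = 22.9% → Mount Carmel
Moderate: St. Luke's 220/684 = 32.2%, Mount Carmel 266/700 = 38.0% → Mount Carmel
Severe: St. Luke's 47/245 = 19.2%, Mount Carmel 162/484 = 33.5% → Mount Carmel
Overall: St. Luke's 1764/2937 = 60.1%, Mount Carmel 2216/3228 = 68.6% → Mount Carmel
Mount Carmel wins overall and in every case group — no reversal.

No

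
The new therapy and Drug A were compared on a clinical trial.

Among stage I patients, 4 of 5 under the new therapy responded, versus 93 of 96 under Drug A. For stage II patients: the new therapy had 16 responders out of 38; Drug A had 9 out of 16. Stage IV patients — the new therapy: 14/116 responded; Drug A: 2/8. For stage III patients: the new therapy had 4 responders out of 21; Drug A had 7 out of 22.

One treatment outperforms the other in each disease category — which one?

Drug A

Stage I: the new therapy 4/5 = 80.0%, Drug A 93/96 = 96.9% → Drug A
Stage II: the new therapy 16/38 = 42.1%, Drug A 9/16 = 56.2% → Drug A
Stage IV: the new therapy 14/116 = 12.1%, Drug A 2/8 = 25.0% → Drug A
Stage III: the new therapy 4/21 = 19.0%, Drug A 7/22 = 31.8% → Drug A
Drug A has the higher rate in all 4 groups.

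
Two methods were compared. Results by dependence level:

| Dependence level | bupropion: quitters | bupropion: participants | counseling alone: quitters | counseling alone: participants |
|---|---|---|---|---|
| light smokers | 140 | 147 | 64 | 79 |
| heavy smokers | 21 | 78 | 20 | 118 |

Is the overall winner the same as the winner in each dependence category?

Yes

Light smokers: bupropion 140/147 = 95.2%, counseling alone 64/79 = 81.0% → bupropion
Heavy smokers: bupropion 21/78 = 26.9%, counseling alone 20/118 = 16.9% → bupropion
Overall: bupropion 161/225 = 71.6%, counseling alone 84/197 = 42.6% → bupropion
Bupropion wins overall and in every dependence group — no reversal.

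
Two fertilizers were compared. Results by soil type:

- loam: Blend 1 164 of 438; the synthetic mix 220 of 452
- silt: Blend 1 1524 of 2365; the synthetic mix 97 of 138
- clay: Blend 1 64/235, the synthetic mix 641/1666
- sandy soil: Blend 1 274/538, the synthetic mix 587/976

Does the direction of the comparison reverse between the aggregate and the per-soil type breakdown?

Yes

Loam: Blend 1 164/438 = 37.4%, the synthetic mix 220/452 = 48.7% → the synthetic mix
Silt: Blend 1 1524/2365 = 64.4%, the synthetic mix 97/138 = 70.3% → the synthetic mix
Clay: Blend 1 64/235 = 27.2%, the synthetic mix 641/1666 = 38.5% → the synthetic mix
Sandy soil: Blend 1 274/538 = 50.9%, the synthetic mix 587/976 = 60.1% → the synthetic mix
Overall: Blend 1 2026/3576 = 56.7%, the synthetic mix 1545/3232 = 47.8% → Blend 1
The synthetic mix wins each soil group but Blend 1 wins overall — the comparison reverses. The synthetic mix's plots skew toward clay, which has a lower base rate.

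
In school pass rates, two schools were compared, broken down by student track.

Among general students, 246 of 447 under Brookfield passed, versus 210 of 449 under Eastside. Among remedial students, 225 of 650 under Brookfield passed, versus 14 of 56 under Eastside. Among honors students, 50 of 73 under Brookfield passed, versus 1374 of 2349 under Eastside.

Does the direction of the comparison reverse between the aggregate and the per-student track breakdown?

General: Brookfield 246/447 = 55.0%, Eastside 210/449 = 46.8% → Brookfield
Remedial: Brookfield 225/650 = 34.6%, Eastside 14/56 = 25.0% → Brookfield
Honors: Brookfield 50/73 = 68.5%, Eastside 1374/2349 = 58.5% → Brookfield
Overall: Brookfield 521/1170 = 44.5%, Eastside 1598/2854 = 56.0% → Eastside
Brookfield wins each student group but Eastside wins overall — the comparison reverses. Brookfield's students skew toward remedial, which has a lower base rate.

Yes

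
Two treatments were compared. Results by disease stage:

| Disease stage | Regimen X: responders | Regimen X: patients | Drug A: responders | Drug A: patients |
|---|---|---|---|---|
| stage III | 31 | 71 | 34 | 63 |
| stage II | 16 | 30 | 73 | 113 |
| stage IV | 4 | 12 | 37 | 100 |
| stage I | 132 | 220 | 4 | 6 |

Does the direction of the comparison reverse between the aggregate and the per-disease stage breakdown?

Yes

Stage III: Regimen X 31/71 = 43.7%, Drug A 34/63 = 54.0% → Drug A
Stage II: Regimen X 16/30 = 53.3%, Drug A 73/113 = 64.6% → Drug A
Stage IV: Regimen X 4/12 = 33.3%, Drug A 37/100 = 37.0% → Drug A
Stage I: Regimen X 132/220 = 60.0%, Drug A 4/6 = 66.7% → Drug A
Overall: Regimen X 183/333 = 55.0%, Drug A 148/282 = 52.5% → Regimen X
Drug A wins each disease group but Regimen X wins overall — the comparison reverses. Drug A's patients skew toward stage IV, which has a lower base rate.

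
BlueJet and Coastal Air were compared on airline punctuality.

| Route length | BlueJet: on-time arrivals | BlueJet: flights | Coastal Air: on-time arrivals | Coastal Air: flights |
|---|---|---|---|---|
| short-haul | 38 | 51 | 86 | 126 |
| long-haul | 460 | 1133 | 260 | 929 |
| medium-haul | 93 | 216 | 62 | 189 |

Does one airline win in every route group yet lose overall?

Short-haul: BlueJet 38/51 = 74.5%, Coastal Air 86/126 = 68.3% → BlueJet
Long-haul: BlueJet 460/1133 = 40.6%, Coastal Air 260/929 = 28.0% → BlueJet
Medium-haul: BlueJet 93/216 = 43.1%, Coastal Air 62/189 = 32.8% → BlueJet
Overall: BlueJet 591/1400 = 42.2%, Coastal Air 408/1244 = 32.8% → BlueJet
BlueJet wins overall and in every route group — no reversal.

No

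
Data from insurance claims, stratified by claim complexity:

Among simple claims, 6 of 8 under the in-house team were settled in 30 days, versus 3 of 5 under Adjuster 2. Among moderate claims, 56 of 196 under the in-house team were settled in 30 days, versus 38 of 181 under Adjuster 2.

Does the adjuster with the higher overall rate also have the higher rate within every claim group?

Simple: the in-house team 6/8 = 75.0%, Adjuster 2 3/5 = 60.0% → the in-house team
Moderate: the in-house team 56/196 = 28.6%, Adjuster 2 38/181 = 21.0% → the in-house team
Overall: the in-house team 62/204 = 30.4%, Adjuster 2 41/186 = 22.0% → the in-house team
The in-house team wins overall and in every claim group — no reversal.

Yes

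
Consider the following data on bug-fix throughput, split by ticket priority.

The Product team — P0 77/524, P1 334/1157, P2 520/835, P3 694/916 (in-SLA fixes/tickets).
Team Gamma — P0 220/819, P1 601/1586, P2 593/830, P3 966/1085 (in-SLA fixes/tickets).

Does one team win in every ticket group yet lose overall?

P0: the Product team 77/524 = 14.7%, Team Gamma 220/819 = 26.9% → Team Gamma
P1: the Product team 334/1157 = 28.9%, Team Gamma 601/1586 = 37.9% → Team Gamma
P2: the Product team 520/835 = 62.3%, Team Gamma 593/830 = 71.4% → Team Gamma
P3: the Product team 694/916 = 75.8%, Team Gamma 966/1085 = 89.0% → Team Gamma
Overall: the Product team 1625/3432 = 47.3%, Team Gamma 2380/4320 = 55.1% → Team Gamma
Team Gamma wins overall and in every ticket group — no reversal.

No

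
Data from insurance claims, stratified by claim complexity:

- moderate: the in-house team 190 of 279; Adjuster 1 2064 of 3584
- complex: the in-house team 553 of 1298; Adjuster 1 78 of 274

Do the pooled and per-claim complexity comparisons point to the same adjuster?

Moderate: the in-house team 190/279 = 68.1%, Adjuster 1 2064/3584 = 57.6% → the in-house team
Complex: the in-house team 553/1298 = 42.6%, Adjuster 1 78/274 = 28.5% → the in-house team
Overall: the in-house team 743/1577 = 47.1%, Adjuster 1 2142/3858 = 55.5% → Adjuster 1
The in-house team wins each claim group but Adjuster 1 wins overall — the comparison reverses. The in-house team's claims skew toward complex, which has a lower base rate.

No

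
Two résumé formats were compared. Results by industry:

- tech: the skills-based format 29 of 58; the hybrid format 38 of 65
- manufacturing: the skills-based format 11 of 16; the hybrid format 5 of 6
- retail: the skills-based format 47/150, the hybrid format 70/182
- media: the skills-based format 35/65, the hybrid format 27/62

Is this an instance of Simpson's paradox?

Tech: the skills-based format 29/58 = 50.0%, the hybrid format 38/65 = 58.5% → the hybrid format
Manufacturing: the skills-based format 11/16 = 68.8%, the hybrid format 5/6 = 83.3% → the hybrid format
Retail: the skills-based format 47/150 = 31.3%, the hybrid format 70/182 = 38.5% → the hybrid format
Media: the skills-based format 35/65 = 53.8%, the hybrid format 27/62 = 43.5% → the skills-based format
Overall: the skills-based format 122/289 = 42.2%, the hybrid format 140/315 = 44.4% → the hybrid format
Neither sweeps: the skills-based format wins 1 of 4 groups, the hybrid format wins 3. The hybrid format wins overall but not every group — no Simpson reversal.

No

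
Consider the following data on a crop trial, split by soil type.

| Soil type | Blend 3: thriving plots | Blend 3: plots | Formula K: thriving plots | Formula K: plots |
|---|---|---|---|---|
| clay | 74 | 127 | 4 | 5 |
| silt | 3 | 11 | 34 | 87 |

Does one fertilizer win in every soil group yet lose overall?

Clay: Blend 3 74/127 = 58.3%, Formula K 4/5 = 80.0% → Formula K
Silt: Blend 3 3/11 = 27.3%, Formula K 34/87 = 39.1% → Formula K
Overall: Blend 3 77/138 = 55.8%, Formula K 38/92 = 41.3% → Blend 3
Formula K wins each soil group but Blend 3 wins overall — the comparison reverses. Formula K's plots skew toward silt, which has a lower base rate.

Yes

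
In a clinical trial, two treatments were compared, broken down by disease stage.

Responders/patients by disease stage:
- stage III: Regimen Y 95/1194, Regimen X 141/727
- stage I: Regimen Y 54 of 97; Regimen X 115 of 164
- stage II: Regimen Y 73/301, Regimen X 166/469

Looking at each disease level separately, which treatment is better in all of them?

Stage III: Regimen Y 95/1194 = 8.0%, Regimen X 141/727 = 19.4% → Regimen X
Stage I: Regimen Y 54/97 = 55.7%, Regimen X 115/164 = 70.1% → Regimen X
Stage II: Regimen Y 73/301 = 24.3%, Regimen X 166/469 = 35.4% → Regimen X
Regimen X has the higher rate in all 3 groups.

Regimen X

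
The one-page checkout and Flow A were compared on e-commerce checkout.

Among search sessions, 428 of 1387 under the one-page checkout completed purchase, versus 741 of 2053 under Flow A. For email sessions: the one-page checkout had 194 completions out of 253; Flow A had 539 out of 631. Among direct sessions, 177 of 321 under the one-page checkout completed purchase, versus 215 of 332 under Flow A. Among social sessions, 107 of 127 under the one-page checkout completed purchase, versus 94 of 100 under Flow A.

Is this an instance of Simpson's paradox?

Search: the one-page checkout 428/1387 = 30.9%, Flow A 741/2053 = 36.1% → Flow A
Email: the one-page checkout 194/253 = 76.7%, Flow A 539/631 = 85.4% → Flow A
Direct: the one-page checkout 177/321 = 55.1%, Flow A 215/332 = 64.8% → Flow A
Social: the one-page checkout 107/127 = 84.3%, Flow A 94/100 = 94.0% → Flow A
Overall: the one-page checkout 906/2088 = 43.4%, Flow A 1589/3116 = 51.0% → Flow A
Flow A wins overall and in every traffic group — no reversal.

No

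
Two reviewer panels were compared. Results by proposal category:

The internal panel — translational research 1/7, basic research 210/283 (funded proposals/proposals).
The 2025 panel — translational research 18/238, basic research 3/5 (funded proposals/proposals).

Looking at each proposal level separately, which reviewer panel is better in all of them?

the internal panel

Translational research: the internal panel 1/7 = 14.3%, the 2025 panel 18/238 = 7.6% → the internal panel
Basic research: the internal panel 210/283 = 74.2%, the 2025 panel 3/5 = 60.0% → the internal panel
The internal panel has the higher rate in both groups.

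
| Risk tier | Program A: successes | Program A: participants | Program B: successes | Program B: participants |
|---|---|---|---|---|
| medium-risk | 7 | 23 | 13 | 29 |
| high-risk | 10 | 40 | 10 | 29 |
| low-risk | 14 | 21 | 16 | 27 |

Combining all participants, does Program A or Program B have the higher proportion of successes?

Medium-risk: Program A 7/23 = 30.4%, Program B 13/29 = 44.8% → Program B
High-risk: Program A 10/40 = 25.0%, Program B 10/29 = 34.5% → Program B
Low-risk: Program A 14/21 = 66.7%, Program B 16/27 = 59.3% → Program A
Overall: Program A 31/84 = 36.9%, Program B 39/85 = 45.9% → Program B
(Neither sweeps every risk group, but Program B has the higher pooled rate.)

Program B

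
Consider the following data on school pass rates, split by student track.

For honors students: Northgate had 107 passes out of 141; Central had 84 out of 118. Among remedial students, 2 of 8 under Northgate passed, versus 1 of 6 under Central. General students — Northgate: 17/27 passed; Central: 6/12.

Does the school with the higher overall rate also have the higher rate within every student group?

Yes

Honors: Northgate 107/141 = 75.9%, Central 84/118 = 71.2% → Northgate
Remedial: Northgate 2/8 = 25.0%, Central 1/6 = 16.7% → Northgate
General: Northgate 17/27 = 63.0%, Central 6/12 = 50.0% → Northgate
Overall: Northgate 126/176 = 71.6%, Central 91/136 = 66.9% → Northgate
Northgate wins overall and in every student group — no reversal.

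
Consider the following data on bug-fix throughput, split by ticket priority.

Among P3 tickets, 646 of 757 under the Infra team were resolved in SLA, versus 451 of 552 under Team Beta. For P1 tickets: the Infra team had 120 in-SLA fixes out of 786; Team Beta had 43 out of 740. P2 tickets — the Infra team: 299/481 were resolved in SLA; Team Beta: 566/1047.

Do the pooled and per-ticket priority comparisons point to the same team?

P3: the Infra team 646/757 = 85.3%, Team Beta 451/552 = 81.7% → the Infra team
P1: the Infra team 120/786 = 15.3%, Team Beta 43/740 = 5.8% → the Infra team
P2: the Infra team 299/481 = 62.2%, Team Beta 566/1047 = 54.1% → the Infra team
Overall: the Infra team 1065/2024 = 52.6%, Team Beta 1060/2339 = 45.3% → the Infra team
The Infra team wins overall and in every ticket group — no reversal.

Yes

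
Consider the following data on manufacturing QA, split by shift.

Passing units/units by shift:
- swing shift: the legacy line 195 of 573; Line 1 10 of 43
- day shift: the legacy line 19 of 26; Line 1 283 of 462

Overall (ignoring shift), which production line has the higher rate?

Swing shift: the legacy line 195/573 = 34.0%, Line 1 10/43 = 23.3% → the legacy line
Day shift: the legacy line 19/26 = 73.1%, Line 1 283/462 = 61.3% → the legacy line
Overall: the legacy line 214/599 = 35.7%, Line 1 293/505 = 58.0% → Line 1
(The legacy line wins every shift group but Line 1 wins overall — the legacy line's units skew toward the low-rate swing shift group.)

Line 1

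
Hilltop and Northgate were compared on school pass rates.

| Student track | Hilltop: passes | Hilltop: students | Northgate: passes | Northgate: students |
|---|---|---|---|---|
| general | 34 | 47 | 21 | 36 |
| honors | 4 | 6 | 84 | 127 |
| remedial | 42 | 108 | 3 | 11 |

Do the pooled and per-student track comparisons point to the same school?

No

General: Hilltop 34/47 = 72.3%, Northgate 21/36 = 58.3% → Hilltop
Honors: Hilltop 4/6 = 66.7%, Northgate 84/127 = 66.1% → Hilltop
Remedial: Hilltop 42/108 = 38.9%, Northgate 3/11 = 27.3% → Hilltop
Overall: Hilltop 80/161 = 49.7%, Northgate 108/174 = 62.1% → Northgate
Hilltop wins each student group but Northgate wins overall — the comparison reverses. Hilltop's students skew toward remedial, which has a lower base rate.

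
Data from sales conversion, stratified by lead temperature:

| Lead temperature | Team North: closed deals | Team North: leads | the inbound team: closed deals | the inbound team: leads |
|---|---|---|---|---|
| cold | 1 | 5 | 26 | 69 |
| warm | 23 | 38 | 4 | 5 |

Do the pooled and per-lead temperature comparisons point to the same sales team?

No

Cold: Team North 1/5 = 20.0%, the inbound team 26/69 = 37.7% → the inbound team
Warm: Team North 23/38 = 60.5%, the inbound team 4/5 = 80.0% → the inbound team
Overall: Team North 24/43 = 55.8%, the inbound team 30/74 = 40.5% → Team North
The inbound team wins each lead group but Team North wins overall — the comparison reverses. The inbound team's leads skew toward cold, which has a lower base rate.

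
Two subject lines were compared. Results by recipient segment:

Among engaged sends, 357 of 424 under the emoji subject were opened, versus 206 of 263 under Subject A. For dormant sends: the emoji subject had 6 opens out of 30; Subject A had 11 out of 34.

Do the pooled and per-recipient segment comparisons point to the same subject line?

No

Engaged: the emoji subject 357/424 = 84.2%, Subject A 206/263 = 78.3% → the emoji subject
Dormant: the emoji subject 6/30 = 20.0%, Subject A 11/34 = 32.4% → Subject A
Overall: the emoji subject 363/454 = 80.0%, Subject A 217/297 = 73.1% → the emoji subject
Neither sweeps: the emoji subject wins 1 of 2 groups, Subject A wins 1. The emoji subject wins overall but not every group — no Simpson reversal.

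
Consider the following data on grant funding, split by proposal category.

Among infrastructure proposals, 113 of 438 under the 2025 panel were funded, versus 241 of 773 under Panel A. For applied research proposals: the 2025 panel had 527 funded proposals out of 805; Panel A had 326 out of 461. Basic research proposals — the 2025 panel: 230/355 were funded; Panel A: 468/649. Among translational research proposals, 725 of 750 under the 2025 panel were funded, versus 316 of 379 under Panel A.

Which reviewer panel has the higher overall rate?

Infrastructure: the 2025 panel 113/438 = 25.8%, Panel A 241/773 = 31.2% → Panel A
Applied research: the 2025 panel 527/805 = 65.5%, Panel A 326/461 = 70.7% → Panel A
Basic research: the 2025 panel 230/355 = 64.8%, Panel A 468/649 = 72.1% → Panel A
Translational research: the 2025 panel 725/750 = 96.7%, Panel A 316/379 = 83.4% → the 2025 panel
Overall: the 2025 panel 1595/2348 = 67.9%, Panel A 1351/2262 = 59.7% → the 2025 panel
(Neither sweeps every proposal group, but the 2025 panel has the higher pooled rate.)

the 2025 panel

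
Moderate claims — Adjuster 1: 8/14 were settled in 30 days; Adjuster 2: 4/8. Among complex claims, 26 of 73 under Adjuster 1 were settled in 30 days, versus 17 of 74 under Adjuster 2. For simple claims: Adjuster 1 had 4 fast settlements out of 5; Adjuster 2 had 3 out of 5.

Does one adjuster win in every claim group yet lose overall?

No

Moderate: Adjuster 1 8/14 = 57.1%, Adjuster 2 4/8 = 50.0% → Adjuster 1
Complex: Adjuster 1 26/73 = 35.6%, Adjuster 2 17/74 = 23.0% → Adjuster 1
Simple: Adjuster 1 4/5 = 80.0%, Adjuster 2 3/5 = 60.0% → Adjuster 1
Overall: Adjuster 1 38/92 = 41.3%, Adjuster 2 24/87 = 27.6% → Adjuster 1
Adjuster 1 wins overall and in every claim group — no reversal.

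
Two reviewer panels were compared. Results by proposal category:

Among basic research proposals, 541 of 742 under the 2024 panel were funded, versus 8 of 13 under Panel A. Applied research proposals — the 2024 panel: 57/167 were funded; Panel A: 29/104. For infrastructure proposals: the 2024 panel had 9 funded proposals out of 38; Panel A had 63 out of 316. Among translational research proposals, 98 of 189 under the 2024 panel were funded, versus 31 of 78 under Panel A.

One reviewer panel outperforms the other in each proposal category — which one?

the 2024 panel

Basic research: the 2024 panel 541/742 = 72.9%, Panel A 8/13 = 61.5% → the 2024 panel
Applied research: the 2024 panel 57/167 = 34.1%, Panel A 29/104 = 27.9% → the 2024 panel
Infrastructure: the 2024 panel 9/38 = 23.7%, Panel A 63/316 = 19.9% → the 2024 panel
Translational research: the 2024 panel 98/189 = 51.9%, Panel A 31/78 = 39.7% → the 2024 panel
The 2024 panel has the higher rate in all 4 groups.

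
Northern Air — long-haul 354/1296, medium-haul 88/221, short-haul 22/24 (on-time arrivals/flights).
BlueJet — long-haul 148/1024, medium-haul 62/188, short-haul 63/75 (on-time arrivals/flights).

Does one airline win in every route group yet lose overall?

No

Long-haul: Northern Air 354/1296 = 27.3%, BlueJet 148/1024 = 14.5% → Northern Air
Medium-haul: Northern Air 88/221 = 39.8%, BlueJet 62/188 = 33.0% → Northern Air
Short-haul: Northern Air 22/24 = 91.7%, BlueJet 63/75 = 84.0% → Northern Air
Overall: Northern Air 464/1541 = 30.1%, BlueJet 273/1287 = 21.2% → Northern Air
Northern Air wins overall and in every route group — no reversal.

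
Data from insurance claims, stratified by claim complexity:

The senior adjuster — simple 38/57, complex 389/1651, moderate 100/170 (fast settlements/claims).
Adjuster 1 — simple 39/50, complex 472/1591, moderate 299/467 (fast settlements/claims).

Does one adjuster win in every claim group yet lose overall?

No

Simple: the senior adjuster 38/57 = 66.7%, Adjuster 1 39/50 = 78.0% → Adjuster 1
Complex: the senior adjuster 389/1651 = 23.6%, Adjuster 1 472/1591 = 29.7% → Adjuster 1
Moderate: the senior adjuster 100/170 = 58.8%, Adjuster 1 299/467 = 64.0% → Adjuster 1
Overall: the senior adjuster 527/1878 = 28.1%, Adjuster 1 810/2108 = 38.4% → Adjuster 1
Adjuster 1 wins overall and in every claim group — no reversal.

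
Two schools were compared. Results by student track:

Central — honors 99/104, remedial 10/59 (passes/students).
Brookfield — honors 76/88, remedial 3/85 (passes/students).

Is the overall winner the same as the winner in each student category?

Yes

Honors: Central 99/104 = 95.2%, Brookfield 76/88 = 86.4% → Central
Remedial: Central 10/59 = 16.9%, Brookfield 3/85 = 3.5% → Central
Overall: Central 109/163 = 66.9%, Brookfield 79/173 = 45.7% → Central
Central wins overall and in every student group — no reversal.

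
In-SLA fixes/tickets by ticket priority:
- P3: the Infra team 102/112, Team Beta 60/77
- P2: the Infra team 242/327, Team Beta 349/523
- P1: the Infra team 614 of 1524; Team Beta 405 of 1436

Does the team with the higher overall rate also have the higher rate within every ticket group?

P3: the Infra team 102/112 = 91.1%, Team Beta 60/77 = 77.9% → the Infra team
P2: the Infra team 242/327 = 74.0%, Team Beta 349/523 = 66.7% → the Infra team
P1: the Infra team 614/1524 = 40.3%, Team Beta 405/1436 = 28.2% → the Infra team
Overall: the Infra team 958/1963 = 48.8%, Team Beta 814/2036 = 40.0% → the Infra team
The Infra team wins overall and in every ticket group — no reversal.

Yes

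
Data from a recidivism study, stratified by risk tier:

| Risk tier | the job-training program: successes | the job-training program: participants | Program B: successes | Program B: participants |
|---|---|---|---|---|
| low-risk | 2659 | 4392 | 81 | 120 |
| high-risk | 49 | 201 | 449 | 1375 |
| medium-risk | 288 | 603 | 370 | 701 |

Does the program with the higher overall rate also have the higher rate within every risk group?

Low-risk: the job-training program 2659/4392 = 60.5%, Program B 81/120 = 67.5% → Program B
High-risk: the job-training program 49/201 = 24.4%, Program B 449/1375 = 32.7% → Program B
Medium-risk: the job-training program 288/603 = 47.8%, Program B 370/701 = 52.8% → Program B
Overall: the job-training program 2996/5196 = 57.7%, Program B 900/2196 = 41.0% → the job-training program
Program B wins each risk group but the job-training program wins overall — the comparison reverses. Program B's participants skew toward high-risk, which has a lower base rate.

No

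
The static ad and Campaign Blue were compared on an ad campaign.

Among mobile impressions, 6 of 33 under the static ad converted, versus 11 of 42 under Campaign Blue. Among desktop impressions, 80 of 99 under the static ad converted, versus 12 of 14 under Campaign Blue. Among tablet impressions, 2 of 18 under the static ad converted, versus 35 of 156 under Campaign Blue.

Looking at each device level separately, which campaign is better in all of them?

Mobile: the static ad 6/33 = 18.2%, Campaign Blue 11/42 = 26.2% → Campaign Blue
Desktop: the static ad 80/99 = 80.8%, Campaign Blue 12/14 = 85.7% → Campaign Blue
Tablet: the static ad 2/18 = 11.1%, Campaign Blue 35/156 = 22.4% → Campaign Blue
Campaign Blue has the higher rate in all 3 groups.

Campaign Blue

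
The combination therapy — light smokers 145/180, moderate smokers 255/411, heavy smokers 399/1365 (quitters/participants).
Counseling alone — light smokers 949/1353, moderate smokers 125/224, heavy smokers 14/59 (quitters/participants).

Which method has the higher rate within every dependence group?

the combination therapy

Light smokers: the combination therapy 145/180 = 80.6%, counseling alone 949/1353 = 70.1% → the combination therapy
Moderate smokers: the combination therapy 255/411 = 62.0%, counseling alone 125/224 = 55.8% → the combination therapy
Heavy smokers: the combination therapy 399/1365 = 29.2%, counseling alone 14/59 = 23.7% → the combination therapy
The combination therapy has the higher rate in all 3 groups.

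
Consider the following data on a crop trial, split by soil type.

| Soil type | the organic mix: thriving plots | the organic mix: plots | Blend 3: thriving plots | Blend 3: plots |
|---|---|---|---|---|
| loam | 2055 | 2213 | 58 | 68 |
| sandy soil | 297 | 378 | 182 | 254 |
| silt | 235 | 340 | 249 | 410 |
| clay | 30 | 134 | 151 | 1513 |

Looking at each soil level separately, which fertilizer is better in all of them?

Loam: the organic mix 2055/2213 = 92.9%, Blend 3 58/68 = 85.3% → the organic mix
Sandy soil: the organic mix 297/378 = 78.6%, Blend 3 182/254 = 71.7% → the organic mix
Silt: the organic mix 235/340 = 69.1%, Blend 3 249/410 = 60.7% → the organic mix
Clay: the organic mix 30/134 = 22.4%, Blend 3 151/1513 = 10.0% → the organic mix
The organic mix has the higher rate in all 4 groups.

the organic mix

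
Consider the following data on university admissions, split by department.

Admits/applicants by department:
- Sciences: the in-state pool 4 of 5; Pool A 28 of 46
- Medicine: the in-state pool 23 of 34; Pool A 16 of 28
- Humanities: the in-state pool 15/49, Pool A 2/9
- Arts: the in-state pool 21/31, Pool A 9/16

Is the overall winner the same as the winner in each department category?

Sciences: the in-state pool 4/5 = 80.0%, Pool A 28/46 = 60.9% → the in-state pool
Medicine: the in-state pool 23/34 = 67.6%, Pool A 16/28 = 57.1% → the in-state pool
Humanities: the in-state pool 15/49 = 30.6%, Pool A 2/9 = 22.2% → the in-state pool
Arts: the in-state pool 21/31 = 67.7%, Pool A 9/16 = 56.2% → the in-state pool
Overall: the in-state pool 63/119 = 52.9%, Pool A 55/99 = 55.6% → Pool A
The in-state pool wins each department group but Pool A wins overall — the comparison reverses. The in-state pool's applicants skew toward Humanities, which has a lower base rate.

No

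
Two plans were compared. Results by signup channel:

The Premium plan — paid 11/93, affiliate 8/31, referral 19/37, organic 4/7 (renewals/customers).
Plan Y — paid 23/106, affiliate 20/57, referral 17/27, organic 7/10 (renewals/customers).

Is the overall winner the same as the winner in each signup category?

Paid: the Premium plan 11/93 = 11.8%, Plan Y 23/106 = 21.7% → Plan Y
Affiliate: the Premium plan 8/31 = 25.8%, Plan Y 20/57 = 35.1% → Plan Y
Referral: the Premium plan 19/37 = 51.4%, Plan Y 17/27 = 63.0% → Plan Y
Organic: the Premium plan 4/7 = 57.1%, Plan Y 7/10 = 70.0% → Plan Y
Overall: the Premium plan 42/168 = 25.0%, Plan Y 67/200 = 33.5% → Plan Y
Plan Y wins overall and in every signup group — no reversal.

Yes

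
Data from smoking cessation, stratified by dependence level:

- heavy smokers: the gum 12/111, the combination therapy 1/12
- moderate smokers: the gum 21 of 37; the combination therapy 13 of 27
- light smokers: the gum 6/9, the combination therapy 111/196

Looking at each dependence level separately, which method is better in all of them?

Heavy smokers: the gum 12/111 = 10.8%, the combination therapy 1/12 = 8.3% → the gum
Moderate smokers: the gum 21/37 = 56.8%, the combination therapy 13/27 = 48.1% → the gum
Light smokers: the gum 6/9 = 66.7%, the combination therapy 111/196 = 56.6% → the gum
The gum has the higher rate in all 3 groups.

the gum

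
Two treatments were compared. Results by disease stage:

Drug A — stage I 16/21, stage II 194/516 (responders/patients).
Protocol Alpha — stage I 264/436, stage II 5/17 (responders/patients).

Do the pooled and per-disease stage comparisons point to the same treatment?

No

Stage I: Drug A 16/21 = 76.2%, Protocol Alpha 264/436 = 60.6% → Drug A
Stage II: Drug A 194/516 = 37.6%, Protocol Alpha 5/17 = 29.4% → Drug A
Overall: Drug A 210/537 = 39.1%, Protocol Alpha 269/453 = 59.4% → Protocol Alpha
Drug A wins each disease group but Protocol Alpha wins overall — the comparison reverses. Drug A's patients skew toward stage II, which has a lower base rate.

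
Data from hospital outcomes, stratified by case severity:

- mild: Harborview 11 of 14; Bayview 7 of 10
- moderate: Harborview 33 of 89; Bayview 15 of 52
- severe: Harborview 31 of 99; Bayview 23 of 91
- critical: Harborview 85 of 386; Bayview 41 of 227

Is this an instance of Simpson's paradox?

Mild: Harborview 11/14 = 78.6%, Bayview 7/10 = 70.0% → Harborview
Moderate: Harborview 33/89 = 37.1%, Bayview 15/52 = 28.8% → Harborview
Severe: Harborview 31/99 = 31.3%, Bayview 23/91 = 25.3% → Harborview
Critical: Harborview 85/386 = 22.0%, Bayview 41/227 = 18.1% → Harborview
Overall: Harborview 160/588 = 27.2%, Bayview 86/380 = 22.6% → Harborview
Harborview wins overall and in every case group — no reversal.

No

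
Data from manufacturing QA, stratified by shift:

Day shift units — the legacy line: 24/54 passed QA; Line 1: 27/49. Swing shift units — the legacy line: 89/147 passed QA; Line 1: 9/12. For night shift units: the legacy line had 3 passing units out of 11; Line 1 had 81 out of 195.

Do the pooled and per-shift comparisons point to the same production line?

No

Day shift: the legacy line 24/54 = 44.4%, Line 1 27/49 = 55.1% → Line 1
Swing shift: the legacy line 89/147 = 60.5%, Line 1 9/12 = 75.0% → Line 1
Night shift: the legacy line 3/11 = 27.3%, Line 1 81/195 = 41.5% → Line 1
Overall: the legacy line 116/212 = 54.7%, Line 1 117/256 = 45.7% → the legacy line
Line 1 wins each shift group but the legacy line wins overall — the comparison reverses. Line 1's units skew toward night shift, which has a lower base rate.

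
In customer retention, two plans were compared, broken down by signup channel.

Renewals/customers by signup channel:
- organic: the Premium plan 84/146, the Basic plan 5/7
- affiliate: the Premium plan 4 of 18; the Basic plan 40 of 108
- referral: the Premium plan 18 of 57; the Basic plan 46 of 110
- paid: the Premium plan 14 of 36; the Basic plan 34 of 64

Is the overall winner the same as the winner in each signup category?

No

Organic: the Premium plan 84/146 = 57.5%, the Basic plan 5/7 = 71.4% → the Basic plan
Affiliate: the Premium plan 4/18 = 22.2%, the Basic plan 40/108 = 37.0% → the Basic plan
Referral: the Premium plan 18/57 = 31.6%, the Basic plan 46/110 = 41.8% → the Basic plan
Paid: the Premium plan 14/36 = 38.9%, the Basic plan 34/64 = 53.1% → the Basic plan
Overall: the Premium plan 120/257 = 46.7%, the Basic plan 125/289 = 43.3% → the Premium plan
The Basic plan wins each signup group but the Premium plan wins overall — the comparison reverses. The Basic plan's customers skew toward affiliate, which has a lower base rate.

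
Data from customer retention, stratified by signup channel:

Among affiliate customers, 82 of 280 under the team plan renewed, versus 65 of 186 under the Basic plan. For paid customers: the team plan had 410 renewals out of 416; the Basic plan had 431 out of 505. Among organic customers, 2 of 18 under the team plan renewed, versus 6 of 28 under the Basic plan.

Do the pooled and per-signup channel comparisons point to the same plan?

No

Affiliate: the team plan 82/280 = 29.3%, the Basic plan 65/186 = 34.9% → the Basic plan
Paid: the team plan 410/416 = 98.6%, the Basic plan 431/505 = 85.3% → the team plan
Organic: the team plan 2/18 = 11.1%, the Basic plan 6/28 = 21.4% → the Basic plan
Overall: the team plan 494/714 = 69.2%, the Basic plan 502/719 = 69.8% → the Basic plan
Neither sweeps: the team plan wins 1 of 3 groups, the Basic plan wins 2. The Basic plan wins overall but not every group — no Simpson reversal.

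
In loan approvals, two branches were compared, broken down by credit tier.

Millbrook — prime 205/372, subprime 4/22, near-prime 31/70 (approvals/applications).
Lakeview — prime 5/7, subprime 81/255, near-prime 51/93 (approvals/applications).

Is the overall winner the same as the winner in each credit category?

Prime: Millbrook 205/372 = 55.1%, Lakeview 5/7 = 71.4% → Lakeview
Subprime: Millbrook 4/22 = 18.2%, Lakeview 81/255 = 31.8% → Lakeview
Near-prime: Millbrook 31/70 = 44.3%, Lakeview 51/93 = 54.8% → Lakeview
Overall: Millbrook 240/464 = 51.7%, Lakeview 137/355 = 38.6% → Millbrook
Lakeview wins each credit group but Millbrook wins overall — the comparison reverses. Lakeview's applications skew toward subprime, which has a lower base rate.

No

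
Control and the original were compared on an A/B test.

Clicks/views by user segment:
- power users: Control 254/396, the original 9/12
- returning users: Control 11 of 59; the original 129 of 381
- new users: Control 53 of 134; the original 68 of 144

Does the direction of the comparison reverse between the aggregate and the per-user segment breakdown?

Yes

Power users: Control 254/396 = 64.1%, the original 9/12 = 75.0% → the original
Returning users: Control 11/59 = 18.6%, the original 129/381 = 33.9% → the original
New users: Control 53/134 = 39.6%, the original 68/144 = 47.2% → the original
Overall: Control 318/589 = 54.0%, the original 206/537 = 38.4% → Control
The original wins each user group but Control wins overall — the comparison reverses. The original's views skew toward returning users, which has a lower base rate.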